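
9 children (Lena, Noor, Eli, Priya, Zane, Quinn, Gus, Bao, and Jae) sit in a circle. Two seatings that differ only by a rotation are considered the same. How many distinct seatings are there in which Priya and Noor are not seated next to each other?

All circular seatings of 9 people number (8)! = 40320.
Those with Priya next to Noor: fuse the pair into one unit and seat 8 units around a circle — 2·(7)! = 10080.
Subtracting, 40320 − 10080 = 30240.

30240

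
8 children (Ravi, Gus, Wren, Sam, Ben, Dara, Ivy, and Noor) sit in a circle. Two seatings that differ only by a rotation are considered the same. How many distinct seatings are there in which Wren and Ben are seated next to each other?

Glue Wren and Ben into a block (2 internal orders). Seating 7 units around a circle gives (6)! arrangements.
So 2 × (6)! = 2 × 720 = 1440.

1440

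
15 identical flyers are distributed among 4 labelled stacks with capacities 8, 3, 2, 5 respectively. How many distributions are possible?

19

Without the upper bounds there are C(18,3) = 816 ways to split 15 among 4 stacks.
Subtract solutions that violate a single cap (substitute x_i' = x_i − (cap_i+1)): x_1 ≥ 9 gives C(9,3) = 84; x_2 ≥ 4 gives C(14,3) = 364; x_3 ≥ 3 gives C(15,3) = 455; x_4 ≥ 6 gives C(12,3) = 220. Together 1123.
Add back pairs where two caps are both exceeded: 10 + 20 + 1 + 165 + 56 + 84 = 336.
Subtract triples: 0 + 0 + 0 + 10 = 10.
By inclusion–exclusion the count is 816 − 1123 + 336 − 10 = 19.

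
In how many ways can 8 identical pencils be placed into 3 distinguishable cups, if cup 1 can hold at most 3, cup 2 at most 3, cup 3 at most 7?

15

Ignoring the caps, the number of non-negative solutions to x_1+…+x_3 = 8 is C(10,2) = 45.
Subtract solutions that violate a single cap (substitute x_i' = x_i − (cap_i+1)): x_1 ≥ 4 gives C(6,2) = 15; x_2 ≥ 4 gives C(6,2) = 15; x_3 ≥ 8 gives C(2,2) = 1. Together 31.
Add back pairs where two caps are both exceeded: 1 + 0 + 0 = 1.
By inclusion–exclusion the count is 45 − 31 + 1 = 15.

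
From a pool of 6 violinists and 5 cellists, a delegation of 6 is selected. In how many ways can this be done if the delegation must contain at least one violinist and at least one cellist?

461

Total 6-person selections from all 11: C(11,6) = 462.
Subtract selections that omit an entire group: no violinists → C(5,6) = 0; no cellists → C(6,6) = 1.
Both groups omitted at once is impossible, so 462 − 1 = 461.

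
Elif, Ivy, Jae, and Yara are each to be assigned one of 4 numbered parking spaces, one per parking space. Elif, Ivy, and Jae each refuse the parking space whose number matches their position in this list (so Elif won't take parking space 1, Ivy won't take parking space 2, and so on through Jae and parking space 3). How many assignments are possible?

Let Aᵢ (for i ∈ {1, 2, 3}) be the placements that put person i in their forbidden parking space. Any j of these fix j positions, leaving (4−j)! ways to fill the rest, and there are C(3,j) ways to pick which j.
By inclusion–exclusion, the number of valid placements is Σ_{j=0}^{3} (−1)^j C(3,j)·(4−j)!.
Computing: 24 − 18 + 6 − 1 = 11.

11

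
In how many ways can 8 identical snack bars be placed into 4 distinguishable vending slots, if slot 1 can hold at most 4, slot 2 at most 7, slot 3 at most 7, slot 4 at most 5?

133

By stars and bars, unrestricted non-negative solutions to x_1+…+x_4 = 8 number C(8+3,3) = 165.
Subtract solutions that violate a single cap (substitute x_i' = x_i − (cap_i+1)): x_1 ≥ 5 gives C(6,3) = 20; x_2 ≥ 8 gives C(3,3) = 1; x_3 ≥ 8 gives C(3,3) = 1; x_4 ≥ 6 gives C(5,3) = 10. Together 32.
No two caps can be exceeded simultaneously, so the pair terms are all 0.
By inclusion–exclusion the count is 165 − 32 + 0 = 133.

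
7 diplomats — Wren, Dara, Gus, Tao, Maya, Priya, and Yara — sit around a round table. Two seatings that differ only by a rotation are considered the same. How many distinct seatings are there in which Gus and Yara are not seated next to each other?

Without the restriction there are (6)! = 720 seatings.
Those with Gus next to Yara: fuse the pair into one unit and seat 6 units around a circle — 2·(5)! = 240.
Subtracting, 720 − 240 = 480.

480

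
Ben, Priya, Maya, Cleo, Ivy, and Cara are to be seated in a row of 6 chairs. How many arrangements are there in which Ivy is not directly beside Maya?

There are 6! = 720 arrangements in all. If Ivy and Maya are adjacent, merging them into one block gives 2·(5)! = 240 arrangements.
Complementary counting: 720 − 240 = 480.

480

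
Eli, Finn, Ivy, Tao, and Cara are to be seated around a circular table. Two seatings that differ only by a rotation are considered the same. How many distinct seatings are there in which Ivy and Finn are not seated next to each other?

12

All circular seatings of 5 people number (4)! = 24.
Those with Ivy next to Finn: fuse the pair into one unit and seat 4 units around a circle — 2·(3)! = 12.
Subtracting, 24 − 12 = 12.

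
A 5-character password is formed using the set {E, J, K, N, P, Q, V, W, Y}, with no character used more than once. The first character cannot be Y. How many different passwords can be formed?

13440

The first character has 9−1 = 8 choices (anything except Y).
The remaining 4 characters are filled from the other 8 symbols without repetition: 8 × 7 × 6 × 5 = 1680.
Total: 8 × 1680 = 13440.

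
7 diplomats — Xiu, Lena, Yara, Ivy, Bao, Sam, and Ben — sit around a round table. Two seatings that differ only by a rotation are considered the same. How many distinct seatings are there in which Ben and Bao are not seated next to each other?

480

Without the restriction there are (6)! = 720 seatings.
Those with Ben next to Bao: fuse the pair into one unit and seat 6 units around a circle — 2·(5)! = 240.
Subtracting, 720 − 240 = 480.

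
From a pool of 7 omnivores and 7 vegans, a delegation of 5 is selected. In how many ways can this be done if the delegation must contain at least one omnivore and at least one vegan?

With no constraint there are C(14,5) = 2002 possible selections.
Selections missing a whole group: no omnivores → C(7,5) = 21; no vegans → C(7,5) = 21.
Both groups omitted at once is impossible, so 2002 − 42 = 1960.

1960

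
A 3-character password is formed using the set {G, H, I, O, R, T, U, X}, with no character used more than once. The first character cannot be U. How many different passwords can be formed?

The first character has 8−1 = 7 choices (anything except U).
The remaining 2 characters are filled from the other 7 symbols without repetition: 7 × 6 = 42.
Total: 7 × 42 = 294.

294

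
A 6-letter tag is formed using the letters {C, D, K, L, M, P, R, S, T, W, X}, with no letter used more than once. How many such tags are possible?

332640

With no repetition, fill the 6 letters in order: 11 choices, then 10, down to 6.
That product is 11 × 10 × 9 × 8 × 7 × 6 = 332640.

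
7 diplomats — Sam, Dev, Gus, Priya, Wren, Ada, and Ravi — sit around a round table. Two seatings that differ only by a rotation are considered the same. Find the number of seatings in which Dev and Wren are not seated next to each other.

Without the restriction there are (6)! = 720 seatings.
Seatings with Dev beside Wren: treat them as a block with 2 internal orders, giving 2 × (5)! = 240.
Subtracting, 720 − 240 = 480.

480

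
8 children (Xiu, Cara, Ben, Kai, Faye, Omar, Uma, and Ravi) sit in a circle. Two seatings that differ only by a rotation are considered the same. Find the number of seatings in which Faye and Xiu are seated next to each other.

1440

Glue Faye and Xiu into a block (2 internal orders). Seating 7 units around a circle gives (6)! arrangements.
So 2 × (6)! = 2 × 720 = 1440.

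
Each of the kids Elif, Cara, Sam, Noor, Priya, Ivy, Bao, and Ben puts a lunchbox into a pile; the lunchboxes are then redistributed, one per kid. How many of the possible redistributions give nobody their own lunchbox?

This is the derangement count D_8: permutations of 8 items with no fixed point.
By inclusion–exclusion this is Σ_{j=0}^{8} (−1)^j C(8,j)·(8−j)!.
Computing: 40320 − 40320 + 20160 − 6720 + 1680 − 336 + 56 − 8 + 1 = 14833.

14833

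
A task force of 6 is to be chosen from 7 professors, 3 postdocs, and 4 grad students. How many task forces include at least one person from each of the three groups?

2331

Total 6-person selections from all 14: C(14,6) = 3003.
Selections missing a whole group: no professors → C(7,6) = 7; no postdocs → C(11,6) = 462; no grad students → C(10,6) = 210.
Add back selections omitting two groups (i.e. drawn from a single group): C(7,6) + C(3,6) + C(4,6) = 7.
By inclusion–exclusion: 3003 − 679 + 7 = 2331.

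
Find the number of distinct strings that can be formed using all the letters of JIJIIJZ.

140

JIJIIJZ has 7 letters with I appearing 3 times and J appearing 3 times.
Dividing 7! = 5040 by 3!·3! = 36 for the repeated letters gives 140.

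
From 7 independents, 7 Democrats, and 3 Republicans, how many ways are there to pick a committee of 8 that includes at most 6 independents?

Split by how many independents are chosen (0 through 6).
Sum: C(7,0)·C(10,8) + C(7,1)·C(10,7) + C(7,2)·C(10,6) + C(7,3)·C(10,5) + C(7,4)·C(10,4) + C(7,5)·C(10,3) + C(7,6)·C(10,2) = 45 + 840 + 4410 + 8820 + 7350 + 2520 + 315 = 24300.

24300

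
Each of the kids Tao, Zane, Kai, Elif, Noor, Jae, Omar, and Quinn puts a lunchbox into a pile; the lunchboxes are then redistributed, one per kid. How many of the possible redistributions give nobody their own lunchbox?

Count assignments avoiding every fixed point. For any j of the 8 kids fixed to their own lunchbox, the other 8−j can be arranged in (8−j)! ways.
By inclusion–exclusion this is Σ_{j=0}^{8} (−1)^j C(8,j)·(8−j)!.
Computing: 40320 − 40320 + 20160 − 6720 + 1680 − 336 + 56 − 8 + 1 = 14833.

14833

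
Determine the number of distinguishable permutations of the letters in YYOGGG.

Letter multiplicities in YYOGGG: G×3, O×1, Y×2.
Dividing 6! = 720 by 3!·2! = 12 for the repeated letters gives 60.

60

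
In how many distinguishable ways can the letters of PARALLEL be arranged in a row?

The 8 letters of PARALLEL have repeats: A appearing twice and L appearing 3 times.
Dividing 8! = 40320 by 3!·2! = 12 for the repeated letters gives 3360.

3360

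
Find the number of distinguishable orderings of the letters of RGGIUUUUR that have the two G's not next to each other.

2940

Total arrangements of RGGIUUUUR: 9!/(4!·2!·2!) = 3780.
Arrangements with the G's together: treat GG as one letter, giving (8)!/(4!·2!) = 840.
Hence 3780 − 840 = 2940.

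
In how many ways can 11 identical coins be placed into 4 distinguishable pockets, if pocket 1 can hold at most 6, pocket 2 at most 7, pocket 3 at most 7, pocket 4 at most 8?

Ignoring the caps, the number of non-negative solutions to x_1+…+x_4 = 11 is C(14,3) = 364.
Subtract solutions that violate a single cap (substitute x_i' = x_i − (cap_i+1)): x_1 ≥ 7 gives C(7,3) = 35; x_2 ≥ 8 gives C(6,3) = 20; x_3 ≥ 8 gives C(6,3) = 20; x_4 ≥ 9 gives C(5,3) = 10. Together 85.
No two caps can be exceeded simultaneously, so the pair terms are all 0.
By inclusion–exclusion the count is 364 − 85 + 0 = 279.

279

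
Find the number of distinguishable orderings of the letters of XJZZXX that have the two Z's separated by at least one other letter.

40

Total arrangements of XJZZXX: 6!/(3!·2!) = 60.
If the two Z's are adjacent, glue them into one block, leaving 5 items to arrange: (5)!/(3!) = 20 ways.
Hence 60 − 20 = 40.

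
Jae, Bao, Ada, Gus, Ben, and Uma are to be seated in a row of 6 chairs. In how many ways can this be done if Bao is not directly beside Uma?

Of the 6! = 720 arrangements, those with Bao and Uma adjacent number 2 × 5! = 240 (treat the pair as a block with 2 internal orders).
So 720 − 240 = 480 arrangements keep them apart.

480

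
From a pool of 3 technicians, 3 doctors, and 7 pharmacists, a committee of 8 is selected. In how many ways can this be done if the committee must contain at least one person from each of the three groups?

1197

Total 8-person selections from all 13: C(13,8) = 1287.
Subtract selections that omit an entire group: no technicians → C(10,8) = 45; no doctors → C(10,8) = 45; no pharmacists → C(6,8) = 0.
Add back selections omitting two groups (i.e. drawn from a single group): C(3,8) + C(3,8) + C(7,8) = 0.
By inclusion–exclusion: 1287 − 90 + 0 = 1197.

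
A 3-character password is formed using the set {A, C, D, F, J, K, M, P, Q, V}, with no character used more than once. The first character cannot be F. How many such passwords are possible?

648

The first character has 10−1 = 9 choices (anything except F).
The remaining 2 characters are filled from the other 9 symbols without repetition: 9 × 8 = 72.
Total: 9 × 72 = 648.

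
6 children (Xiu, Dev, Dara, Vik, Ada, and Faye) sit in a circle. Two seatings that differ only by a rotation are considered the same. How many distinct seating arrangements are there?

Seat Xiu anywhere (absorbing the rotational symmetry), then permute the other 5: (5)! = 120.

120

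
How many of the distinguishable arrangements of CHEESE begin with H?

20

With the first slot taken by H, it remains to arrange the other 5 letters (CEESE).
Those 5 letters have E appearing 3 times, giving (5)!/(3!) = 20.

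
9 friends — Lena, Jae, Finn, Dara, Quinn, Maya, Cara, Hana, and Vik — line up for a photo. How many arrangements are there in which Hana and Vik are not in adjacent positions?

282240

There are 9! = 362880 arrangements in all. If Hana and Vik are adjacent, merging them into one block gives 2·(8)! = 80640 arrangements.
Complementary counting: 362880 − 80640 = 282240.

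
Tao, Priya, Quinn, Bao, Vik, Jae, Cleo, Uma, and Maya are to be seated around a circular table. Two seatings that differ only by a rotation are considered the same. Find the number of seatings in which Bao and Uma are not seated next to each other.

30240

All circular seatings of 9 people number (8)! = 40320.
Seatings with Bao beside Uma: treat them as a block with 2 internal orders, giving 2 × (7)! = 10080.
Subtracting, 40320 − 10080 = 30240.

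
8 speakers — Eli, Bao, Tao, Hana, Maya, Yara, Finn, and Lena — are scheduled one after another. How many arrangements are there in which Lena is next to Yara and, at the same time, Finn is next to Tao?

Treat {Lena,Yara} as one block (2 orders) and {Finn,Tao} as another (2 orders).
That leaves 6 units to arrange: 2 × 2 × 6! = 4 × 720 = 2880.

2880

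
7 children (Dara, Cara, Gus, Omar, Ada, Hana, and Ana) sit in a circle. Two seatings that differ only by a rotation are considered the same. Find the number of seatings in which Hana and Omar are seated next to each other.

Treat {Hana, Omar} as one unit (2 internal orders) and seat the resulting 6 units around the table: (5)! circular arrangements.
So 2 × (5)! = 2 × 120 = 240.

240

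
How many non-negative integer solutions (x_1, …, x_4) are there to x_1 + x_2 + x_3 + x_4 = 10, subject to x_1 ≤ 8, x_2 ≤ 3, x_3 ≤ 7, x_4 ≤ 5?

Without the upper bounds there are C(13,3) = 286 ways to split 10 among 4 variables.
Subtract solutions that violate a single cap (substitute x_i' = x_i − (cap_i+1)): x_1 ≥ 9 gives C(4,3) = 4; x_2 ≥ 4 gives C(9,3) = 84; x_3 ≥ 8 gives C(5,3) = 10; x_4 ≥ 6 gives C(7,3) = 35. Together 133.
Add back pairs where two caps are both exceeded: 0 + 0 + 0 + 0 + 1 + 0 = 1.
By inclusion–exclusion the count is 286 − 133 + 1 = 154.

154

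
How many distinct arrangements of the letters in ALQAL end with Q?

Fix Q in the last position and arrange the remaining 4 letters.
Those 4 letters have A appearing twice and L appearing twice, giving (4)!/(2!·2!) = 6.

6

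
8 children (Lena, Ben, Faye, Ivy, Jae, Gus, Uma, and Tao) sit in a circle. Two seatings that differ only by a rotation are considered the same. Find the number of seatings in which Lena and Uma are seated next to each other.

Glue Lena and Uma into a block (2 internal orders). Seating 7 units around a circle gives (6)! arrangements.
So 2 × (6)! = 2 × 720 = 1440.

1440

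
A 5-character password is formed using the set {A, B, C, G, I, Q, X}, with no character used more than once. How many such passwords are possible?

2520

Choose and order 5 of the 7 symbols: the first character has 7 options, the next 6, and so on down to 3.
7 × 6 × 5 × 4 × 3 = 2520.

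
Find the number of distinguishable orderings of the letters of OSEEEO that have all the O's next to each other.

20

Treat the 2 copies of O as a single block. The multiset to arrange is then {OO, E, E, E, S}, 5 items in all.
That gives (5)!/(3!) = 20 arrangements.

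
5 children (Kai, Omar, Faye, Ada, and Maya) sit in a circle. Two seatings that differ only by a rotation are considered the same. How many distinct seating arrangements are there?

Fix one person's seat to break rotational symmetry; the remaining 4 people can be arranged in (4)! = 24 ways.

24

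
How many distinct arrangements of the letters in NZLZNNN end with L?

15

With the last slot taken by L, it remains to arrange the other 6 letters (NZZNNN).
Those 6 letters have N appearing 4 times and Z appearing twice, giving (6)!/(4!·2!) = 15.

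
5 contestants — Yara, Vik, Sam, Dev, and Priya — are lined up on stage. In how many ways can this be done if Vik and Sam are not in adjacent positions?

Of the 5! = 120 arrangements, those with Vik and Sam adjacent number 2 × 4! = 48 (treat the pair as a block with 2 internal orders).
So 120 − 48 = 72 arrangements keep them apart.

72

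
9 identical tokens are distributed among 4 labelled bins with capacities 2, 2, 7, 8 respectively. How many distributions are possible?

Ignoring the caps, the number of non-negative solutions to x_1+…+x_4 = 9 is C(12,3) = 220.
Subtract solutions that violate a single cap (substitute x_i' = x_i − (cap_i+1)): x_1 ≥ 3 gives C(9,3) = 84; x_2 ≥ 3 gives C(9,3) = 84; x_3 ≥ 8 gives C(4,3) = 4; x_4 ≥ 9 gives C(3,3) = 1. Together 173.
Add back pairs where two caps are both exceeded: 20 + 0 + 0 + 0 + 0 + 0 = 20.
By inclusion–exclusion the count is 220 − 173 + 20 = 67.

67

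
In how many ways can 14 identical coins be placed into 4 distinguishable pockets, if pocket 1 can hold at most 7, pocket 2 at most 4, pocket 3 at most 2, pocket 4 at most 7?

60

Ignoring the caps, the number of non-negative solutions to x_1+…+x_4 = 14 is C(17,3) = 680.
Subtract solutions that violate a single cap (substitute x_i' = x_i − (cap_i+1)): x_1 ≥ 8 gives C(9,3) = 84; x_2 ≥ 5 gives C(12,3) = 220; x_3 ≥ 3 gives C(14,3) = 364; x_4 ≥ 8 gives C(9,3) = 84. Together 752.
Add back pairs where two caps are both exceeded: 4 + 20 + 0 + 84 + 4 + 20 = 132.
By inclusion–exclusion the count is 680 − 752 + 132 = 60.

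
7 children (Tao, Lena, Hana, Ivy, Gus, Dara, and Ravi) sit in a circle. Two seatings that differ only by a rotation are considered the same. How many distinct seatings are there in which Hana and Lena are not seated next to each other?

All circular seatings of 7 people number (6)! = 720.
Those with Hana next to Lena: fuse the pair into one unit and seat 6 units around a circle — 2·(5)! = 240.
Subtracting, 720 − 240 = 480.

480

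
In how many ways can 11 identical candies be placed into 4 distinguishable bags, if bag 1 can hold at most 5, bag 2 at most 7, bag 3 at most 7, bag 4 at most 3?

Without the upper bounds there are C(14,3) = 364 ways to split 11 among 4 bags.
Subtract solutions that violate a single cap (substitute x_i' = x_i − (cap_i+1)): x_1 ≥ 6 gives C(8,3) = 56; x_2 ≥ 8 gives C(6,3) = 20; x_3 ≥ 8 gives C(6,3) = 20; x_4 ≥ 4 gives C(10,3) = 120. Together 216.
Add back pairs where two caps are both exceeded: 0 + 0 + 4 + 0 + 0 + 0 = 4.
By inclusion–exclusion the count is 364 − 216 + 4 = 152.

152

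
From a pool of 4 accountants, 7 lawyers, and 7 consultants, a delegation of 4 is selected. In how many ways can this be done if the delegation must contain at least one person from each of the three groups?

Total 4-person selections from all 18: C(18,4) = 3060.
Subtract selections that omit an entire group: no accountants → C(14,4) = 1001; no lawyers → C(11,4) = 330; no consultants → C(11,4) = 330.
Add back selections omitting two groups (i.e. drawn from a single group): C(4,4) + C(7,4) + C(7,4) = 71.
By inclusion–exclusion: 3060 − 1661 + 71 = 1470.

1470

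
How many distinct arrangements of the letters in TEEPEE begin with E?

20

Fix E in the first position and arrange the remaining 5 letters.
Those 5 letters have E appearing 3 times, giving (5)!/(3!) = 20.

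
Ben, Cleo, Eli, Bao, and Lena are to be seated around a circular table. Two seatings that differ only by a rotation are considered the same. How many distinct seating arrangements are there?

Seat Ben anywhere (absorbing the rotational symmetry), then permute the other 4: (4)! = 24.

24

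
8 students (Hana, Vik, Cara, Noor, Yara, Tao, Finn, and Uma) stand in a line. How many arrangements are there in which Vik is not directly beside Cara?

Of the 8! = 40320 arrangements, those with Vik and Cara adjacent number 2 × 7! = 10080 (treat the pair as a block with 2 internal orders).
Complementary counting: 40320 − 10080 = 30240.

30240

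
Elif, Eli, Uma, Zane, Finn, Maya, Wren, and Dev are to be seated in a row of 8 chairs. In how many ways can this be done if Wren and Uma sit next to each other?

10080

Treat {Wren, Uma} as a single unit. There are 7 units to order, and the pair itself can be ordered 2 ways.
That gives 2 × 7! = 2 × 5040 = 10080.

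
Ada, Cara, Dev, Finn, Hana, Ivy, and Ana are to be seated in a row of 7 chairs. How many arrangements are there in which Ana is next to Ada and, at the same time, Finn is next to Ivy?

480

Treat {Ana,Ada} as one block (2 orders) and {Finn,Ivy} as another (2 orders).
That leaves 5 units to arrange: 2 × 2 × 5! = 4 × 120 = 480.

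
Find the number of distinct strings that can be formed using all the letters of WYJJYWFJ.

The 8 letters of WYJJYWFJ have repeats: J appearing 3 times, W appearing twice, and Y appearing twice.
Dividing 8! = 40320 by 3!·2!·2! = 24 for the repeated letters gives 1680.

1680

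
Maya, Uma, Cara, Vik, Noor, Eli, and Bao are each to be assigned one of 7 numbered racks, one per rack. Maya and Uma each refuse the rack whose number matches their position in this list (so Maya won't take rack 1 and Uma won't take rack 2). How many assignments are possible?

3720

Let Aᵢ (for i ∈ {1, 2}) be the placements that put person i in their forbidden rack. Any j of these fix j positions, leaving (7−j)! ways to fill the rest, and there are C(2,j) ways to pick which j.
By inclusion–exclusion, the number of valid placements is Σ_{j=0}^{2} (−1)^j C(2,j)·(7−j)!.
Computing: 5040 − 1440 + 120 = 3720.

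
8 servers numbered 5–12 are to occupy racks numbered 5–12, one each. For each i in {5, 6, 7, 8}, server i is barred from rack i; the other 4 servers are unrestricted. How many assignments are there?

24024

Let Aᵢ (for 5 ≤ i ≤ 8) be the placements that put server i in its forbidden rack. Any j of these fix j positions, leaving (8−j)! ways to fill the rest, and there are C(4,j) ways to pick which j.
By inclusion–exclusion, the number of valid placements is Σ_{j=0}^{4} (−1)^j C(4,j)·(8−j)!.
Computing: 40320 − 20160 + 4320 − 480 + 24 = 24024.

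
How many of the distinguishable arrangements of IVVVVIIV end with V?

35

With the last slot taken by V, it remains to arrange the other 7 letters (IVVVIIV).
Those 7 letters have I appearing 3 times and V appearing 4 times, giving (7)!/(4!·3!) = 35.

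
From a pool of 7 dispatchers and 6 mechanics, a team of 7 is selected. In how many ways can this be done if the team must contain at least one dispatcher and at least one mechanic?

Total 7-person selections from all 13: C(13,7) = 1716.
Selections missing a whole group: no dispatchers → C(6,7) = 0; no mechanics → C(7,7) = 1.
Both groups omitted at once is impossible, so 1716 − 1 = 1715.

1715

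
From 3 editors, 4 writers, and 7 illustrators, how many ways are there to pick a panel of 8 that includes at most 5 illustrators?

Split by how many illustrators are chosen (0 through 5).
Sum: C(7,0)·C(7,8) + C(7,1)·C(7,7) + C(7,2)·C(7,6) + C(7,3)·C(7,5) + C(7,4)·C(7,4) + C(7,5)·C(7,3) = 0 + 7 + 147 + 735 + 1225 + 735 = 2849.

2849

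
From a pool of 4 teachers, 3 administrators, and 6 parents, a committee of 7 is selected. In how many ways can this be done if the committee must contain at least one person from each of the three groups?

Unrestricted: C(13,7) = 1716 ways to pick any 7 of the 13.
Selections missing a whole group: no teachers → C(9,7) = 36; no administrators → C(10,7) = 120; no parents → C(7,7) = 1.
Add back selections omitting two groups (i.e. drawn from a single group): C(4,7) + C(3,7) + C(6,7) = 0.
By inclusion–exclusion: 1716 − 157 + 0 = 1559.

1559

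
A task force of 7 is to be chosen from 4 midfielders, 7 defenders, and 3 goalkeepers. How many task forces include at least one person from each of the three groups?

2982

Total 7-person selections from all 14: C(14,7) = 3432.
Selections missing a whole group: no midfielders → C(10,7) = 120; no defenders → C(7,7) = 1; no goalkeepers → C(11,7) = 330.
Add back selections omitting two groups (i.e. drawn from a single group): C(4,7) + C(7,7) + C(3,7) = 1.
By inclusion–exclusion: 3432 − 451 + 1 = 2982.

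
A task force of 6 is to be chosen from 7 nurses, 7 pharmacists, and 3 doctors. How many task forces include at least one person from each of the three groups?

8967

Unrestricted: C(17,6) = 12376 ways to pick any 6 of the 17.
Selections missing a whole group: no nurses → C(10,6) = 210; no pharmacists → C(10,6) = 210; no doctors → C(14,6) = 3003.
Add back selections omitting two groups (i.e. drawn from a single group): C(7,6) + C(7,6) + C(3,6) = 14.
By inclusion–exclusion: 12376 − 3423 + 14 = 8967.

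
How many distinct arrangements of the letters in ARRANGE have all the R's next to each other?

Treat the 2 copies of R as a single block. The multiset to arrange is then {RR, A, A, E, G, N}, 6 items in all.
That gives (6)!/(2!) = 360 arrangements.

360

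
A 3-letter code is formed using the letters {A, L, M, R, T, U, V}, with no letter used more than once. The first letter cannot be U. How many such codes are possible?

180

The first letter has 7−1 = 6 choices (anything except U).
The remaining 2 letters are filled from the other 6 symbols without repetition: 6 × 5 = 30.
Total: 6 × 30 = 180.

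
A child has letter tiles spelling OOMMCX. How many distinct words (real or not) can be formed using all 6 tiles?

180

Letter multiplicities in OOMMCX: C×1, M×2, O×2, X×1.
Dividing 6! = 720 by 2!·2! = 4 for the repeated letters gives 180.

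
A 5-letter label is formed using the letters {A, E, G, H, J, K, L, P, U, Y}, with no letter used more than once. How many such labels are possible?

30240

With no repetition, fill the 5 letters in order: 10 choices, then 9, down to 6.
That product is 10 × 9 × 8 × 7 × 6 = 30240.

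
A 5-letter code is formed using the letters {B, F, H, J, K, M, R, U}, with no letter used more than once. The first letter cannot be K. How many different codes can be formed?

The first letter has 8−1 = 7 choices (anything except K).
The remaining 4 letters are filled from the other 7 symbols without repetition: 7 × 6 × 5 × 4 = 840.
Total: 7 × 840 = 5880.

5880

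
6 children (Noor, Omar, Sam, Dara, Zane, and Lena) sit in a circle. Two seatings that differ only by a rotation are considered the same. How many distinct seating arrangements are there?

Fix one person's seat to break rotational symmetry; the remaining 5 people can be arranged in (5)! = 120 ways.

120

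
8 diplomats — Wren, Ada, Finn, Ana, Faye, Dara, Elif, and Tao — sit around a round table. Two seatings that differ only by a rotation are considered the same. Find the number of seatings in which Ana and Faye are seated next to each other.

Treat {Ana, Faye} as one unit (2 internal orders) and seat the resulting 7 units around the table: (6)! circular arrangements.
So 2 × (6)! = 2 × 720 = 1440.

1440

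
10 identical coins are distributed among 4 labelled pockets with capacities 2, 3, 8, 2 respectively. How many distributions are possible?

32

Without the upper bounds there are C(13,3) = 286 ways to split 10 among 4 pockets.
Subtract solutions that violate a single cap (substitute x_i' = x_i − (cap_i+1)): x_1 ≥ 3 gives C(10,3) = 120; x_2 ≥ 4 gives C(9,3) = 84; x_3 ≥ 9 gives C(4,3) = 4; x_4 ≥ 3 gives C(10,3) = 120. Together 328.
Add back pairs where two caps are both exceeded: 20 + 0 + 35 + 0 + 20 + 0 = 75.
Subtract triples: 0 + 1 + 0 + 0 = 1.
By inclusion–exclusion the count is 286 − 328 + 75 − 1 = 32.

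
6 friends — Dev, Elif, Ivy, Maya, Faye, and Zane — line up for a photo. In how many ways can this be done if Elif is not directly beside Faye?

480

Of the 6! = 720 arrangements, those with Elif and Faye adjacent number 2 × 5! = 240 (treat the pair as a block with 2 internal orders).
So 720 − 240 = 480 arrangements keep them apart.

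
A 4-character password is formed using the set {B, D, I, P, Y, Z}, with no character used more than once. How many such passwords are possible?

Choose and order 4 of the 6 symbols: the first character has 6 options, the next 5, then 4, 3.
6 × 5 × 4 × 3 = 360.

360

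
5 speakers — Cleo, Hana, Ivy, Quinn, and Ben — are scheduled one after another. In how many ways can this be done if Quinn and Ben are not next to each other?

There are 5! = 120 arrangements in all. If Quinn and Ben are adjacent, merging them into one block gives 2·(4)! = 48 arrangements.
So 120 − 48 = 72 arrangements keep them apart.

72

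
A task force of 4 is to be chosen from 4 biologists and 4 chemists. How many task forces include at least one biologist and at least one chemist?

Total 4-person selections from all 8: C(8,4) = 70.
Selections missing a whole group: no biologists → C(4,4) = 1; no chemists → C(4,4) = 1.
Both groups omitted at once is impossible, so 70 − 2 = 68.

68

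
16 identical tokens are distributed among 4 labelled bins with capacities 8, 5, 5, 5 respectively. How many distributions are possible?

Without the upper bounds there are C(19,3) = 969 ways to split 16 among 4 bins.
Subtract solutions that violate a single cap (substitute x_i' = x_i − (cap_i+1)): x_1 ≥ 9 gives C(10,3) = 120; x_2 ≥ 6 gives C(13,3) = 286; x_3 ≥ 6 gives C(13,3) = 286; x_4 ≥ 6 gives C(13,3) = 286. Together 978.
Add back pairs where two caps are both exceeded: 4 + 4 + 4 + 35 + 35 + 35 = 117.
By inclusion–exclusion the count is 969 − 978 + 117 = 108.

108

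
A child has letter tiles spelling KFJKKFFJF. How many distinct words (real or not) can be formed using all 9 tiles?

Letter multiplicities in KFJKKFFJF: F×4, J×2, K×3.
Dividing 9! = 362880 by 4!·3!·2! = 288 for the repeated letters gives 1260.

1260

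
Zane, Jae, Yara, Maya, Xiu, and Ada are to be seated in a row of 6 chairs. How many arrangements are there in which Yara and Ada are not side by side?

480

Of the 6! = 720 arrangements, those with Yara and Ada adjacent number 2 × 5! = 240 (treat the pair as a block with 2 internal orders).
So 720 − 240 = 480 arrangements keep them apart.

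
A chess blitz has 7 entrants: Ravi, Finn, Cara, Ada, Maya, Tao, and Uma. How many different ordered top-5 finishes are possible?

2520

There are 7 choices for 1st place, 6 for 2nd, and so on down to 3 for position 5.
That gives 7 × 6 × 5 × 4 × 3 = 2520.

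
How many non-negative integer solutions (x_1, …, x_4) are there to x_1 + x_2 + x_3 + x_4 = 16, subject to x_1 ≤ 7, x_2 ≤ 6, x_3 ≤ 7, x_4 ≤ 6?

226

Ignoring the caps, the number of non-negative solutions to x_1+…+x_4 = 16 is C(19,3) = 969.
Subtract solutions that violate a single cap (substitute x_i' = x_i − (cap_i+1)): x_1 ≥ 8 gives C(11,3) = 165; x_2 ≥ 7 gives C(12,3) = 220; x_3 ≥ 8 gives C(11,3) = 165; x_4 ≥ 7 gives C(12,3) = 220. Together 770.
Add back pairs where two caps are both exceeded: 4 + 1 + 4 + 4 + 10 + 4 = 27.
By inclusion–exclusion the count is 969 − 770 + 27 = 226.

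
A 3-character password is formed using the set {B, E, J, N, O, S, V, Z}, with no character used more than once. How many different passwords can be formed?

336

This is a permutation of 3 out of 8: P(8,3) = 8!/5!.
That product is 8 × 7 × 6 = 336.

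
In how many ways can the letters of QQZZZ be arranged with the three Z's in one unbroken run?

Treat the 3 copies of Z as a single block. The multiset to arrange is then {ZZZ, Q, Q}, 3 items in all.
That gives (3)!/(2!) = 3 arrangements.

3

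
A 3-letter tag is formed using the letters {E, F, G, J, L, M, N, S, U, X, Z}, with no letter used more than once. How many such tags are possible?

990

With no repetition, fill the 3 letters in order: 11 choices, then 10, down to 9.
That product is 11 × 10 × 9 = 990.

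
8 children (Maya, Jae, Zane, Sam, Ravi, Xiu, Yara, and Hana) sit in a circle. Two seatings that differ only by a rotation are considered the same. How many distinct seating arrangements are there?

5040

Fix one person's seat to break rotational symmetry; the remaining 7 people can be arranged in (7)! = 5040 ways.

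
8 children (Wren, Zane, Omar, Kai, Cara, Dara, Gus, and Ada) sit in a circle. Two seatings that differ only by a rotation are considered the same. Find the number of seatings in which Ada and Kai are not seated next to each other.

3600

Without the restriction there are (7)! = 5040 seatings.
Those with Ada next to Kai: fuse the pair into one unit and seat 7 units around a circle — 2·(6)! = 1440.
Subtracting, 5040 − 1440 = 3600.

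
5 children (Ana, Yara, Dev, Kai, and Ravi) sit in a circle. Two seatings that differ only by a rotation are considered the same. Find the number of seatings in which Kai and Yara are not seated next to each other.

All circular seatings of 5 people number (4)! = 24.
Those with Kai next to Yara: fuse the pair into one unit and seat 4 units around a circle — 2·(3)! = 12.
Subtracting, 24 − 12 = 12.

12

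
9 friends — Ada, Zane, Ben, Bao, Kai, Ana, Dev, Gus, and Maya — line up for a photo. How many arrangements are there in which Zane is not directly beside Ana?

Of the 9! = 362880 arrangements, those with Zane and Ana adjacent number 2 × 8! = 80640 (treat the pair as a block with 2 internal orders).
So 362880 − 80640 = 282240 arrangements keep them apart.

282240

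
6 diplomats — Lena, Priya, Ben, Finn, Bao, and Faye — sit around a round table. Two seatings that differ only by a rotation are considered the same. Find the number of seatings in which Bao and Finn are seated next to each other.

48

Glue Bao and Finn into a block (2 internal orders). Seating 5 units around a circle gives (4)! arrangements.
So 2 × (4)! = 2 × 24 = 48.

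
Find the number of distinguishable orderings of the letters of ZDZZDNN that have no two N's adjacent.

Total arrangements of ZDZZDNN: 7!/(3!·2!·2!) = 210.
Arrangements with the N's together: treat NN as one letter, giving (6)!/(3!·2!) = 60.
Subtracting, 210 − 60 = 150 arrangements keep the N's apart.

150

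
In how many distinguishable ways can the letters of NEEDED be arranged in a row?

60

The 6 letters of NEEDED have repeats: D appearing twice and E appearing 3 times.
Dividing 6! = 720 by 3!·2! = 12 for the repeated letters gives 60.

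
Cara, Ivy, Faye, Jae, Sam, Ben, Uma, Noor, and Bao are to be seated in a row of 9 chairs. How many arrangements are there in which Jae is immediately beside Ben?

80640

Treat {Jae, Ben} as a single unit. There are 8 units to order, and the pair itself can be ordered 2 ways.
That gives 2 × 8! = 2 × 40320 = 80640.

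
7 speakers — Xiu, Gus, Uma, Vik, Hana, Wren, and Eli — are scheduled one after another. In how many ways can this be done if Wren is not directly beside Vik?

Of the 7! = 5040 arrangements, those with Wren and Vik adjacent number 2 × 6! = 1440 (treat the pair as a block with 2 internal orders).
So 5040 − 1440 = 3600 arrangements keep them apart.

3600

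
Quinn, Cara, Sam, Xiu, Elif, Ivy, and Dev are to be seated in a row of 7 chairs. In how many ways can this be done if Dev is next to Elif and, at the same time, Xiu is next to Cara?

480

Treat {Dev,Elif} as one block (2 orders) and {Xiu,Cara} as another (2 orders).
That leaves 5 units to arrange: 2 × 2 × 5! = 4 × 120 = 480.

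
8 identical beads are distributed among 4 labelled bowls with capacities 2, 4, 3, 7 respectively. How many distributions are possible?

Ignoring the caps, the number of non-negative solutions to x_1+…+x_4 = 8 is C(11,3) = 165.
Subtract solutions that violate a single cap (substitute x_i' = x_i − (cap_i+1)): x_1 ≥ 3 gives C(8,3) = 56; x_2 ≥ 5 gives C(6,3) = 20; x_3 ≥ 4 gives C(7,3) = 35; x_4 ≥ 8 gives C(3,3) = 1. Together 112.
Add back pairs where two caps are both exceeded: 1 + 4 + 0 + 0 + 0 + 0 = 5.
By inclusion–exclusion the count is 165 − 112 + 5 = 58.

58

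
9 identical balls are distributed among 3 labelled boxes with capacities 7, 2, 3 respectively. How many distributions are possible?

9

By stars and bars, unrestricted non-negative solutions to x_1+…+x_3 = 9 number C(9+2,2) = 55.
Subtract solutions that violate a single cap (substitute x_i' = x_i − (cap_i+1)): x_1 ≥ 8 gives C(3,2) = 3; x_2 ≥ 3 gives C(8,2) = 28; x_3 ≥ 4 gives C(7,2) = 21. Together 52.
Add back pairs where two caps are both exceeded: 0 + 0 + 6 = 6.
By inclusion–exclusion the count is 55 − 52 + 6 = 9.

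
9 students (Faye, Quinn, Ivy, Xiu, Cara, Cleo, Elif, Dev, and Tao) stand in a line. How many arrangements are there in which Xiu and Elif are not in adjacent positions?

There are 9! = 362880 arrangements in all. If Xiu and Elif are adjacent, merging them into one block gives 2·(8)! = 80640 arrangements.
Complementary counting: 362880 − 80640 = 282240.

282240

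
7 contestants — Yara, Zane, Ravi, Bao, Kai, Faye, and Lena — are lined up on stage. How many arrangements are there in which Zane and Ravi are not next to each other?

There are 7! = 5040 arrangements in all. If Zane and Ravi are adjacent, merging them into one block gives 2·(6)! = 1440 arrangements.
Complementary counting: 5040 − 1440 = 3600.

3600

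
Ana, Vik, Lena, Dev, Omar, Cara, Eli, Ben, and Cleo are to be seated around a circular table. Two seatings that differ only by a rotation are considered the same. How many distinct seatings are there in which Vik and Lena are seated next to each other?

Treat {Vik, Lena} as one unit (2 internal orders) and seat the resulting 8 units around the table: (7)! circular arrangements.
So 2 × (7)! = 2 × 5040 = 10080.

10080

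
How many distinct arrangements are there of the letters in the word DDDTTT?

20

The 6 letters of DDDTTT have repeats: D appearing 3 times and T appearing 3 times.
Dividing 6! = 720 by 3!·3! = 36 for the repeated letters gives 20.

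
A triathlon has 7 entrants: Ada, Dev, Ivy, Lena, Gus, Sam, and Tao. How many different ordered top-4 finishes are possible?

840

This is an ordered selection of 4 from 7: P(7,4).
That gives 7 × 6 × 5 × 4 = 840.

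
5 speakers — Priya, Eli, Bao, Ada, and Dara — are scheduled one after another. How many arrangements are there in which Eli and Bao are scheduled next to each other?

Glue Eli and Bao into one block (2 internal orders), leaving 4 units to arrange in a row.
So the count is 2·(4)! = 48.

48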